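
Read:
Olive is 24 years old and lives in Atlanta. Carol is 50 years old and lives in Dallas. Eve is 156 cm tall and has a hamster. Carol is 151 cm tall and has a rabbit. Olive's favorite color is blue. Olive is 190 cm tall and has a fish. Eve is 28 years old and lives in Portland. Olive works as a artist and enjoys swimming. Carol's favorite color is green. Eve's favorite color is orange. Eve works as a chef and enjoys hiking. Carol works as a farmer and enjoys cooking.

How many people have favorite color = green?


Count: 1

1


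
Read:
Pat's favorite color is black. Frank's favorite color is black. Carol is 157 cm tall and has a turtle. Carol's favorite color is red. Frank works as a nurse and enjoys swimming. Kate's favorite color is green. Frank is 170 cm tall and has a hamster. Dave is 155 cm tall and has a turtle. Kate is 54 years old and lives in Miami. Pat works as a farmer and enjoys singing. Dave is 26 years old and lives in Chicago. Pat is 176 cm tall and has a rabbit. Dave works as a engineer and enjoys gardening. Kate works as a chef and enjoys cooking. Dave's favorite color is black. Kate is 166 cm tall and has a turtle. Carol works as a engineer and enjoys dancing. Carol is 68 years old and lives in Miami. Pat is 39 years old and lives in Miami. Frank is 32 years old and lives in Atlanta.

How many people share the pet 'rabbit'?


Count: 1

1


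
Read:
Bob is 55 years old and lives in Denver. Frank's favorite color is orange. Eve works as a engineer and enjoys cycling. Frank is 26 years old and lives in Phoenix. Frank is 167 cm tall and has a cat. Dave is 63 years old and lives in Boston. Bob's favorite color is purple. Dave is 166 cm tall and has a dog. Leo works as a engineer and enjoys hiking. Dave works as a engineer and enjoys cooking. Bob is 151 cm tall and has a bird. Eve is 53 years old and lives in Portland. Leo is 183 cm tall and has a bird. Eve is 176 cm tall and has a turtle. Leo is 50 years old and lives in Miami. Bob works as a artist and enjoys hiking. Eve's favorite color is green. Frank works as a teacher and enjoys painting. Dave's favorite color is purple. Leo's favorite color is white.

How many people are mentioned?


People: Leo, Frank, Bob, Dave, Eve. Count = 5

5


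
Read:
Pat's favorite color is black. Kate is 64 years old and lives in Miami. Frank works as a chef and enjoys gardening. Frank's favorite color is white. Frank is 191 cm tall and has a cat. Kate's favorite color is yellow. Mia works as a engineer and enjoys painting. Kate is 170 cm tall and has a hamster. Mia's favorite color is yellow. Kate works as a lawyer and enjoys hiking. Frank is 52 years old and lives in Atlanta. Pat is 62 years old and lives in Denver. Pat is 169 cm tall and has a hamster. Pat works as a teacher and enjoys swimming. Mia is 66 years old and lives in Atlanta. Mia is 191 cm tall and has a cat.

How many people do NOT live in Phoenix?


Not in Phoenix: 4

4


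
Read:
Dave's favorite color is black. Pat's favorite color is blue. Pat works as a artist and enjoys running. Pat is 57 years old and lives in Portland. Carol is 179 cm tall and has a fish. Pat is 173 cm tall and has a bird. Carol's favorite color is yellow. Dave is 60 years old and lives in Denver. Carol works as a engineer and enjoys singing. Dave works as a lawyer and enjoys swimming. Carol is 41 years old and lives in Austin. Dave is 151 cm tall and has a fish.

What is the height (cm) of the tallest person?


Tallest: Carol at 179 cm

179


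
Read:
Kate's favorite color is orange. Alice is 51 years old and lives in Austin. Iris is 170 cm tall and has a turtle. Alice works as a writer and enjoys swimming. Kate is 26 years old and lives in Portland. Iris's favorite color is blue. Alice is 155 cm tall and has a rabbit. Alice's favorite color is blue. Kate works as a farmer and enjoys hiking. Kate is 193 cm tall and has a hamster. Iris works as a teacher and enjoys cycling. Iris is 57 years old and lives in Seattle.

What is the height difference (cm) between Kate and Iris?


|193 - 170| = 23

23


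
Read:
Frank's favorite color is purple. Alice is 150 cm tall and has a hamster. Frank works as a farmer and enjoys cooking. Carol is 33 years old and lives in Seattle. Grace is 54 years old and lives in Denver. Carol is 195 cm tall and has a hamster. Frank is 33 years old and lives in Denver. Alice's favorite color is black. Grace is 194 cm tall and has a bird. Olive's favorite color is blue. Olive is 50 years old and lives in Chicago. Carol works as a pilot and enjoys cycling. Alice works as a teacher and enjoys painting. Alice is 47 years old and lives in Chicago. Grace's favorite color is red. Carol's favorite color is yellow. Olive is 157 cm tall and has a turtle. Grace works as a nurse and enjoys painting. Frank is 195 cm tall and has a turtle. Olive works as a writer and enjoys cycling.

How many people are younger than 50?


Filter: 3

3


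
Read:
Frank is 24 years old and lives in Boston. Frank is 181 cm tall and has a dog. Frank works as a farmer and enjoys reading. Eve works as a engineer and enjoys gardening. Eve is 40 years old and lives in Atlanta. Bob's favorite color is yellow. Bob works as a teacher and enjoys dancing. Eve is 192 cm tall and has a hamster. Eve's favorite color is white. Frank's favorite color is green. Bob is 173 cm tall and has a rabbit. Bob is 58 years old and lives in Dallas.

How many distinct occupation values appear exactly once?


Unique occupation values: 3

3


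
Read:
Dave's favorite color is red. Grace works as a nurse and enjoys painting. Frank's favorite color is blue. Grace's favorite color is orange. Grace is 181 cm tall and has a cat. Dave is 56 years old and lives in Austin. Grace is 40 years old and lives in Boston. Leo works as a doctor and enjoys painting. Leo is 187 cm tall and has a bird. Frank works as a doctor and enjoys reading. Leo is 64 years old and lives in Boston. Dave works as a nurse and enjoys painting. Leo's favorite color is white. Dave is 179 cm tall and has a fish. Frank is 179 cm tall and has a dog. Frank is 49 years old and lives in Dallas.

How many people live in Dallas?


Count in Dallas: 1

1


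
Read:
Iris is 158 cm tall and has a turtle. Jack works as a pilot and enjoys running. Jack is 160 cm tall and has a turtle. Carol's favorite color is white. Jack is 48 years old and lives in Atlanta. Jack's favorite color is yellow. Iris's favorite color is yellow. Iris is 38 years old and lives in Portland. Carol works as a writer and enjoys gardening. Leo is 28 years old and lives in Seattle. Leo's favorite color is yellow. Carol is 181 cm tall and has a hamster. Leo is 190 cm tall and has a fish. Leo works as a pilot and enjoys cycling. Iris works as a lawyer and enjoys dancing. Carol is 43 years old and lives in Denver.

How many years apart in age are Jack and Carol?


48 vs 43, diff = 5

5


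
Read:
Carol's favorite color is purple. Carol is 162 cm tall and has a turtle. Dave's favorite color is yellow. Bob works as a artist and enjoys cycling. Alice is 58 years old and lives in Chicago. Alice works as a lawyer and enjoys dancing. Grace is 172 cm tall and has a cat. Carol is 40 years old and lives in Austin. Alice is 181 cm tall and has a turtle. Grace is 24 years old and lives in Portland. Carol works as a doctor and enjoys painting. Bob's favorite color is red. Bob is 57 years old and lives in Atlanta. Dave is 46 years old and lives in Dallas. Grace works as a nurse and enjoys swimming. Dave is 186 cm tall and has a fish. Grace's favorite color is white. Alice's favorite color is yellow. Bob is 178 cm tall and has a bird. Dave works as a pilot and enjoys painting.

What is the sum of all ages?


58+24+40+46+57 = 225

225


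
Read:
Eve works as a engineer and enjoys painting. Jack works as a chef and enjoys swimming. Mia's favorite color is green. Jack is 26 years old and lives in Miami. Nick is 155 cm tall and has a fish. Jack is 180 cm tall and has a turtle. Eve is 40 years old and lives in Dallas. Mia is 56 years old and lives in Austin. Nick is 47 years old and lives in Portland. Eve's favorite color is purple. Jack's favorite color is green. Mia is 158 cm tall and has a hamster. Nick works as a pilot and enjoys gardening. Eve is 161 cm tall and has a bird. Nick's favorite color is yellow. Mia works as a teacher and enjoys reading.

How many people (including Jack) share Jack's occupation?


Jack is a chef. Count = 1

1


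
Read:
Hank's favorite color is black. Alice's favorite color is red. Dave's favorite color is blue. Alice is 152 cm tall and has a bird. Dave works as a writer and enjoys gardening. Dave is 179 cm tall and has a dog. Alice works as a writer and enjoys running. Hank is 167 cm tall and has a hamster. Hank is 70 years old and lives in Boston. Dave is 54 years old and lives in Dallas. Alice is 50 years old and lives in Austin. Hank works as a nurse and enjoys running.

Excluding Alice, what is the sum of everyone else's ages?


Sum (excluding Alice): 124

124


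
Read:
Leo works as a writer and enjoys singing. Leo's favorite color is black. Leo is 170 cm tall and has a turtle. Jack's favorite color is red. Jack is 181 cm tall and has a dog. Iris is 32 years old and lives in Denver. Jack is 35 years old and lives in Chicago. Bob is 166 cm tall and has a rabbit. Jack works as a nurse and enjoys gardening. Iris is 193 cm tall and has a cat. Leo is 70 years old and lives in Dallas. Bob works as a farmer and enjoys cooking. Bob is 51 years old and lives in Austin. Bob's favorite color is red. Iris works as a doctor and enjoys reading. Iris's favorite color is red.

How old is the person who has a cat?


Person with cat is Iris, age 32

32


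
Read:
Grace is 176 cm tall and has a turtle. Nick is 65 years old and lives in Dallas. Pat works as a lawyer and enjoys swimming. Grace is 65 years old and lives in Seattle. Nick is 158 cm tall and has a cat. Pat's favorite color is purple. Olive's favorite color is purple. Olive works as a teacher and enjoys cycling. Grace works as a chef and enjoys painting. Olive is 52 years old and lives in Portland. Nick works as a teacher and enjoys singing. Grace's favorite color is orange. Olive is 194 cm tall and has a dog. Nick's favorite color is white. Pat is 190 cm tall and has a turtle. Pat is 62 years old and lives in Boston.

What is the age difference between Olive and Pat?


|52 - 62| = 10

10


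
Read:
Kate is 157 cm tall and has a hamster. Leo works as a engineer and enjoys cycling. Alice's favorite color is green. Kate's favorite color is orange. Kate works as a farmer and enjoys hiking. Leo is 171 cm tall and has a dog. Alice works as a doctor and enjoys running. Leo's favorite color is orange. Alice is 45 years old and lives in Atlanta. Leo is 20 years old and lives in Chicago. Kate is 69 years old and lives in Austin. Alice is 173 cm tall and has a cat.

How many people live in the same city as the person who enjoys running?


Person with hobby running is Alice, city Atlanta. Count = 1

1


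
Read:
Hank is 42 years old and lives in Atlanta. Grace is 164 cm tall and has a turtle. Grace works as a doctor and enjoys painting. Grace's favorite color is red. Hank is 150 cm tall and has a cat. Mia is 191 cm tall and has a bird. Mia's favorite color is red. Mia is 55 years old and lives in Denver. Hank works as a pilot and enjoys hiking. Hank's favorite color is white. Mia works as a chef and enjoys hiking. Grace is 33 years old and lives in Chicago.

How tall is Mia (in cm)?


Mia is 191 cm tall

191


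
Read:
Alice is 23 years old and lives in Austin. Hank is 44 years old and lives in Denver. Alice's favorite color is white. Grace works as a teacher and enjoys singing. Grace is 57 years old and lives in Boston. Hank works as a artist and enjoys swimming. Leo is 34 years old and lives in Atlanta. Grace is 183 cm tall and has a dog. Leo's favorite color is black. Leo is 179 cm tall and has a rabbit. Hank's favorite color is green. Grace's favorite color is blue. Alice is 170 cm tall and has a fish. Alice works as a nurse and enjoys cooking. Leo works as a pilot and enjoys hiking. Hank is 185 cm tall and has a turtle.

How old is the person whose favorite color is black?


Person with favorite color=black is Leo, age 34

34


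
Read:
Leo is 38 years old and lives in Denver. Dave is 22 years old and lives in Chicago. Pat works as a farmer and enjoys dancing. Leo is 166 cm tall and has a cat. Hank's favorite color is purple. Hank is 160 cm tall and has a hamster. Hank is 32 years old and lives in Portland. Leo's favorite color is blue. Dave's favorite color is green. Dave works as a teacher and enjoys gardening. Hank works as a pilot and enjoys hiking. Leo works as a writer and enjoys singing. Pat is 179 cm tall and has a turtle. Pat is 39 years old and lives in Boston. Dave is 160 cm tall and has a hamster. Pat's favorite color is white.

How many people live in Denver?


Count in Denver: 1

1


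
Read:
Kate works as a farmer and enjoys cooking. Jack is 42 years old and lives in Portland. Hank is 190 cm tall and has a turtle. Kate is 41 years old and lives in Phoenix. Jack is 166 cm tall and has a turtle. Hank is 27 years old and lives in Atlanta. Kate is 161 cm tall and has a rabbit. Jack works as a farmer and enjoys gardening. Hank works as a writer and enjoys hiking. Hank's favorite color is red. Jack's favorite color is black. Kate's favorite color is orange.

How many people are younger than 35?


Filter: 1

1


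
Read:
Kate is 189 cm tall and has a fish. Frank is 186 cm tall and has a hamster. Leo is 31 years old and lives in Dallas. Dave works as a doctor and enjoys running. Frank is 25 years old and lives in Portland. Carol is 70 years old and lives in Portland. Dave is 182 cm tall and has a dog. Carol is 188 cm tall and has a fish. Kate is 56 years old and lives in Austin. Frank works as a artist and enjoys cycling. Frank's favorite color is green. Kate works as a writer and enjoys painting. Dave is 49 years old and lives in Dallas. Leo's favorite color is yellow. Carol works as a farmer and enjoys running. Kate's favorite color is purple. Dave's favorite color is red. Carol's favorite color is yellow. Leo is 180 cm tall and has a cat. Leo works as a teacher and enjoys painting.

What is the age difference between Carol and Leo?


|70 - 31| = 39

39


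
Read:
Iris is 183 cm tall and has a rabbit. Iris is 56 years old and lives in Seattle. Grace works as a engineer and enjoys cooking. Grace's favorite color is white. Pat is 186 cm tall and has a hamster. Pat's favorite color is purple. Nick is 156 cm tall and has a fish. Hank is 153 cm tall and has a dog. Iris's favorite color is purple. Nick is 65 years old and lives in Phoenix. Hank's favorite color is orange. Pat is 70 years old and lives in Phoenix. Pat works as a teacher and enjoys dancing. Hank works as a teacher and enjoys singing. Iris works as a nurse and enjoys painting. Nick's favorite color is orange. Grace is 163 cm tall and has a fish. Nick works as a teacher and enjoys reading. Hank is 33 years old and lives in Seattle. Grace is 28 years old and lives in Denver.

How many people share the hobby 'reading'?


Count: 1

1


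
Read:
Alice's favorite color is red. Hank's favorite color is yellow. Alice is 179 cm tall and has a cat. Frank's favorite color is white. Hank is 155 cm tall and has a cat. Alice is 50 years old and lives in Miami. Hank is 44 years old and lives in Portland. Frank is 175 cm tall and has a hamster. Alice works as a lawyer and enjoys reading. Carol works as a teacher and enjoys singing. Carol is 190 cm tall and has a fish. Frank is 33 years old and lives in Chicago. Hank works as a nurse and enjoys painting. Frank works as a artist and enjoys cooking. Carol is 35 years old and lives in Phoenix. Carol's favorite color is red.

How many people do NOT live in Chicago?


Not in Chicago: 3

3


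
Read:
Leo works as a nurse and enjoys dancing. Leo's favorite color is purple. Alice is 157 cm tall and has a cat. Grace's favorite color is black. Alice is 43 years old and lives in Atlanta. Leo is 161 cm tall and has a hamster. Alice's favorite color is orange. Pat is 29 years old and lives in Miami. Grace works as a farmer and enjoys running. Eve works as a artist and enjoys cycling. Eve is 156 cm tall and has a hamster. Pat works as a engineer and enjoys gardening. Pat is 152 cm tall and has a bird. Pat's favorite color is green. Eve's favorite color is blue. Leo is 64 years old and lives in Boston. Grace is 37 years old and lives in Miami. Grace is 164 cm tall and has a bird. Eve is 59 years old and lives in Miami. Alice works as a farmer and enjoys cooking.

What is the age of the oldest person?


Oldest: Leo at 64

64


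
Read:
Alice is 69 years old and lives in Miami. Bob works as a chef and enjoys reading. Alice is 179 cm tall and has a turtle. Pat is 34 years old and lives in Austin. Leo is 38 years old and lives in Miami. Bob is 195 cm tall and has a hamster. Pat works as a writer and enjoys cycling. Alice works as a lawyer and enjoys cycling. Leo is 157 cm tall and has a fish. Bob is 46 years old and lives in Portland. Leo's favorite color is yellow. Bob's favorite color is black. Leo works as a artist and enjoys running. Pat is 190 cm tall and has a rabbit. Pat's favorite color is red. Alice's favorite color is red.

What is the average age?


Sum=187, n=4, avg=46.75

46.75


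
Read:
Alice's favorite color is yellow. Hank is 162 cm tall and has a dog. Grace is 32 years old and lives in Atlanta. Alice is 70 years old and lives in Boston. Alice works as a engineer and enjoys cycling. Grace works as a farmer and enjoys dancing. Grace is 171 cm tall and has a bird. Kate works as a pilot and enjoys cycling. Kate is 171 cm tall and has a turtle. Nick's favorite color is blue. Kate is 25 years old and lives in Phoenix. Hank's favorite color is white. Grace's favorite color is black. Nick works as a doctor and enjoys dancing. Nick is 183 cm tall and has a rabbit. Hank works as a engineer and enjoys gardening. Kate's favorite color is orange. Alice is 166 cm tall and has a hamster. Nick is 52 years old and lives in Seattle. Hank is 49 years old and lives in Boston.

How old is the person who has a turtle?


Person with turtle is Kate, age 25

25


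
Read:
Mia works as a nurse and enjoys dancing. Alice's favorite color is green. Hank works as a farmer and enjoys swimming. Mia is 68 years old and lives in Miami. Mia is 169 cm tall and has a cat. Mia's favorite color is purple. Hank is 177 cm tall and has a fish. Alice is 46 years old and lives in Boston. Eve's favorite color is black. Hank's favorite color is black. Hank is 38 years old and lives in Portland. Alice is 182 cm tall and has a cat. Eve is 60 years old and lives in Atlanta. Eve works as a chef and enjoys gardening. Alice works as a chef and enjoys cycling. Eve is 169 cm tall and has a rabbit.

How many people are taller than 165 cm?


Taller than 165: 4

4


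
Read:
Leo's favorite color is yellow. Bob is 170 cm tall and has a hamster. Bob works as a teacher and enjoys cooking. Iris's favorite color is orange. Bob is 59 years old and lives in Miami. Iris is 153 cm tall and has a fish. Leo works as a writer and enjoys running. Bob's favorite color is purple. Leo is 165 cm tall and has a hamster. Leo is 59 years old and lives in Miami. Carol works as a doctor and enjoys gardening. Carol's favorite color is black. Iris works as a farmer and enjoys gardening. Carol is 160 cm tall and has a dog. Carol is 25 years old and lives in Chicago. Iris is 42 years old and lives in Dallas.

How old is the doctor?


The doctor is Carol, age 25

25


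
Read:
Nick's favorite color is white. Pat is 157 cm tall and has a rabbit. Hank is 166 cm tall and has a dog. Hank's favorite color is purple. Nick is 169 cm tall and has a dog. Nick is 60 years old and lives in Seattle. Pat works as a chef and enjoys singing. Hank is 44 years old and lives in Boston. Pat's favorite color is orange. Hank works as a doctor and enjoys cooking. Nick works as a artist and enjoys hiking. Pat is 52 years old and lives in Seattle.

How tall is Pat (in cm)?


Pat is 157 cm tall

157


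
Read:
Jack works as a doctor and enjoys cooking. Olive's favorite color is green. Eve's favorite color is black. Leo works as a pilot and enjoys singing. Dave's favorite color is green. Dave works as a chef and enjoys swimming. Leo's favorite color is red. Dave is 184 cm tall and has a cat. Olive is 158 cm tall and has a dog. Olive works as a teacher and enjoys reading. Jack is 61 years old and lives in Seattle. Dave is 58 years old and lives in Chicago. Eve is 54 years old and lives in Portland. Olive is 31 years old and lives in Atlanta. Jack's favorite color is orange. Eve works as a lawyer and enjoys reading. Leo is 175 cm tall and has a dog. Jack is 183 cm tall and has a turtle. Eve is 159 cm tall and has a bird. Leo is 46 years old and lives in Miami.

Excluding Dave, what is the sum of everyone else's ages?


Sum (excluding Dave): 192

192


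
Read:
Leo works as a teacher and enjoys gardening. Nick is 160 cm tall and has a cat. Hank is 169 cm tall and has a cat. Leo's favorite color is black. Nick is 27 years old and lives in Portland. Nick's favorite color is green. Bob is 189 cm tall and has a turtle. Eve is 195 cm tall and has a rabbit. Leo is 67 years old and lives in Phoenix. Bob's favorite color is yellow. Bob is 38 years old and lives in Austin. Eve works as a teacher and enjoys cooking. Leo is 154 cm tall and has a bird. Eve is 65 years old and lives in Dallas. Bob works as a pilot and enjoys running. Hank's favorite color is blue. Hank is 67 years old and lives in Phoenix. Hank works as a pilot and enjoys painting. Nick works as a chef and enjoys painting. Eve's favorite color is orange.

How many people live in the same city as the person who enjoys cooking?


Person with hobby cooking is Eve, city Dallas. Count = 1

1


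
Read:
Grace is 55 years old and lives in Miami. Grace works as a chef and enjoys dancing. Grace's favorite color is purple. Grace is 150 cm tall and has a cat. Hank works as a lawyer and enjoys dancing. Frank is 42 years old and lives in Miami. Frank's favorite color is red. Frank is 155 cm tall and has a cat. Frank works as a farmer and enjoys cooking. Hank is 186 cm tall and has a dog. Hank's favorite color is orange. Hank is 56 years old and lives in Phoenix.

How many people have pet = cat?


Count: 2

2


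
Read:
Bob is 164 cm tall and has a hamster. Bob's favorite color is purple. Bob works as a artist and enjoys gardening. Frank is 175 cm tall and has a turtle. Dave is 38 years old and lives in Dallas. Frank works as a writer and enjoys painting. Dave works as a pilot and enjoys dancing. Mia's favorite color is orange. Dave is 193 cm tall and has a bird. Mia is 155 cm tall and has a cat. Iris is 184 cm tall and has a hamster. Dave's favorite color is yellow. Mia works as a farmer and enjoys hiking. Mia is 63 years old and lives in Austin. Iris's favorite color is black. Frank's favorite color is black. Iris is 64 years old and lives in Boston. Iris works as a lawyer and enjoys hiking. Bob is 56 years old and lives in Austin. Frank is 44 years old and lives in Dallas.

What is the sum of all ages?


56+44+38+64+63 = 265

265


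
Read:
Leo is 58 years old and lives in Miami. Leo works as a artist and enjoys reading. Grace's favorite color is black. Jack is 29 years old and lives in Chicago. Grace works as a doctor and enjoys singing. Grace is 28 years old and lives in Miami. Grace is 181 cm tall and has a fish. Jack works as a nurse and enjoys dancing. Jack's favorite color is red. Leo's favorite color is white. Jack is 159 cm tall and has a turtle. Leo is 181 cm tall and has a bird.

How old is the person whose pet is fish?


Person with pet=fish is Grace, age 28

28


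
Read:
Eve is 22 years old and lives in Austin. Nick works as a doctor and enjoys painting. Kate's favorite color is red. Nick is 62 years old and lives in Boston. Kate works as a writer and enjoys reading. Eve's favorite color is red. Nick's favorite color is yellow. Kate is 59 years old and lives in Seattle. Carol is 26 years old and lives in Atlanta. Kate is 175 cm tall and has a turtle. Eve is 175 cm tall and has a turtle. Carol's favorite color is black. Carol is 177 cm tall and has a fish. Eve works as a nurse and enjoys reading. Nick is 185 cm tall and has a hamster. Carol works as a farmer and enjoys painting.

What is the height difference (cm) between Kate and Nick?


|175 - 185| = 10

10


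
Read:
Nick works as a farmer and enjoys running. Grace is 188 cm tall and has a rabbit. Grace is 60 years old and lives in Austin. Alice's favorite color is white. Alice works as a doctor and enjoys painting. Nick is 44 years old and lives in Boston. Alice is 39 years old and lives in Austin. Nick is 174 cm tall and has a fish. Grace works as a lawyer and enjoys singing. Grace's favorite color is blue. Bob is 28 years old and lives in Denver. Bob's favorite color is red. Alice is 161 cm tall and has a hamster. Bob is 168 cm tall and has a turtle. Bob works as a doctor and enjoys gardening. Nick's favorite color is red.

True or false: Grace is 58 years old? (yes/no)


Grace is actually 60. no

no


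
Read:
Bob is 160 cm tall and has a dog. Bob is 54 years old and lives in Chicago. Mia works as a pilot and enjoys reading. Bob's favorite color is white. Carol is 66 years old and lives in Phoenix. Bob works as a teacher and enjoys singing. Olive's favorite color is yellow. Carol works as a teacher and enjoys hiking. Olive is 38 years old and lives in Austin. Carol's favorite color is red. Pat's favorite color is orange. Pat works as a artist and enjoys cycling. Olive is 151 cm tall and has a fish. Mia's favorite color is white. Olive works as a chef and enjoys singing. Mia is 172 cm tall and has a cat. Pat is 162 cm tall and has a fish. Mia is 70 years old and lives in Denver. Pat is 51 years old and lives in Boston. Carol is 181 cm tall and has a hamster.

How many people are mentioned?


People: Bob, Carol, Olive, Mia, Pat. Count = 5

5


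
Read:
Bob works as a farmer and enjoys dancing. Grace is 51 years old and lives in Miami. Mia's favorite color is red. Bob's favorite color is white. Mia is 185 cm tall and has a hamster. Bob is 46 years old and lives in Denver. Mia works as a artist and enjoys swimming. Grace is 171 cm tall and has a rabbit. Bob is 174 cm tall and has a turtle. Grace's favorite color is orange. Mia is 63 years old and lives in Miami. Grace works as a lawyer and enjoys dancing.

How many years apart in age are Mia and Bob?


63 vs 46, diff = 17

17


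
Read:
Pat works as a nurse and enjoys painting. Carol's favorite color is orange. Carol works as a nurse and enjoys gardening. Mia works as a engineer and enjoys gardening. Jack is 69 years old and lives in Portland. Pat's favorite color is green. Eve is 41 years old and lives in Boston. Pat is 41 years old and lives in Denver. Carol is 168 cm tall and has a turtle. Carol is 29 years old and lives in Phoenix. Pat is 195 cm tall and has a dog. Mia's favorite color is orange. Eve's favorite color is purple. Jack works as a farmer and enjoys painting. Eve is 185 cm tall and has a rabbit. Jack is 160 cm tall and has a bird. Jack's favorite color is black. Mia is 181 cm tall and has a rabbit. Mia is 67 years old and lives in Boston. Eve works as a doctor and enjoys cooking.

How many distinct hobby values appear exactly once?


Unique hobby values: 1

1


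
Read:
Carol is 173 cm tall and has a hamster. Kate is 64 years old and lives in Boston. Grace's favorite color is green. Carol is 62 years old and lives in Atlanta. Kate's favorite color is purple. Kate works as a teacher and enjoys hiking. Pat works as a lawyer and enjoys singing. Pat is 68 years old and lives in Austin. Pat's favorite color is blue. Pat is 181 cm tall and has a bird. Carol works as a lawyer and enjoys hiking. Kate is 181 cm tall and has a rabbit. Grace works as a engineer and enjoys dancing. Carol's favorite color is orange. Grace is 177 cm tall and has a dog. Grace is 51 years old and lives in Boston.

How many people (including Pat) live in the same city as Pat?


Pat lives in Austin. Count = 1

1


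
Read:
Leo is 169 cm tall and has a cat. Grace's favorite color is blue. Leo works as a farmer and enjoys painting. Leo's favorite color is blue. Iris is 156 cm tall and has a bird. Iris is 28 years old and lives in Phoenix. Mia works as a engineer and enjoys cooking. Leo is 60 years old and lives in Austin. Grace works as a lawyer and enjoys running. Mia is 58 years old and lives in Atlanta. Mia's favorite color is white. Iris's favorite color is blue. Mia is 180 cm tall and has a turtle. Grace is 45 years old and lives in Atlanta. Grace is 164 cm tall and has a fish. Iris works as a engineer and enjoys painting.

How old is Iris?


Iris is 28 years old

28


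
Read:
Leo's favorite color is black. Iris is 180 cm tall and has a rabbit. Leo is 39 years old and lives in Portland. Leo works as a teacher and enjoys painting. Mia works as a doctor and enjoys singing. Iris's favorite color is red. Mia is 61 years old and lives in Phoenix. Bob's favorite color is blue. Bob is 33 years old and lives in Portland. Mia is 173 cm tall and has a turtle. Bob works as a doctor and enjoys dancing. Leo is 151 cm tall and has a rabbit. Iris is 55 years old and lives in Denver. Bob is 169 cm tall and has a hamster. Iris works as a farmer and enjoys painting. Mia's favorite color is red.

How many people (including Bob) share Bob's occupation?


Bob is a doctor. Count = 2

2


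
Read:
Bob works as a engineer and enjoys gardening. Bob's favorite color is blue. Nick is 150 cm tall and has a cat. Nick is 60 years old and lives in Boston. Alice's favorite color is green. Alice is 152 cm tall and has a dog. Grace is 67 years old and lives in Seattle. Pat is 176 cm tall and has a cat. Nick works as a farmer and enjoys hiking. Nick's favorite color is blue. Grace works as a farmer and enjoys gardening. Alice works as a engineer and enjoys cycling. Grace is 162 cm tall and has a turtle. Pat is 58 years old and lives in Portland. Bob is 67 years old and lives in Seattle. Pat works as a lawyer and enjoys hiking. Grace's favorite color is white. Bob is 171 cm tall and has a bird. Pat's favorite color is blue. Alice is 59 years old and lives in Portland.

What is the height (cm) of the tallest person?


Tallest: Pat at 176 cm

176


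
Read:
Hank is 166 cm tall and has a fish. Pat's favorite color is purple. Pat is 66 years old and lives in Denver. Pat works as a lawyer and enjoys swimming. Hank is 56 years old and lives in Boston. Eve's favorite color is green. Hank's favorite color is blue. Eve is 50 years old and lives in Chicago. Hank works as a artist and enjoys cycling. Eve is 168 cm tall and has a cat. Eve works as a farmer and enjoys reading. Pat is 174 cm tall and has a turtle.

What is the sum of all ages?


66+50+56 = 172

172


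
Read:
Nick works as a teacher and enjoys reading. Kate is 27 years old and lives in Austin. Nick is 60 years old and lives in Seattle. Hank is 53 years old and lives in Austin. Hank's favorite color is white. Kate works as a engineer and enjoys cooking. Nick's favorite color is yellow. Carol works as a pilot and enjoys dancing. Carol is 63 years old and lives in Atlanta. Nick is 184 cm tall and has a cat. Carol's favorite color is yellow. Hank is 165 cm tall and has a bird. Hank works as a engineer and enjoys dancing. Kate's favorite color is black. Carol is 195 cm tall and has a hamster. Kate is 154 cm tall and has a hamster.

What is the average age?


Sum=203, n=4, avg=50.75

50.75


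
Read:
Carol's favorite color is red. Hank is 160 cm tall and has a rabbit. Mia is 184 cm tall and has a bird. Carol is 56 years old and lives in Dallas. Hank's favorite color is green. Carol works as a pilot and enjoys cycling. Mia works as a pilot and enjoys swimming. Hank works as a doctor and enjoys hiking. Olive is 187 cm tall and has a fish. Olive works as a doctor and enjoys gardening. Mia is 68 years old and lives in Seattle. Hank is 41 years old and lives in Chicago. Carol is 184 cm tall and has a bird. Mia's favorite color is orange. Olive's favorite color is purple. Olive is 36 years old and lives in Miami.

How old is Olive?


Olive is 36 years old

36


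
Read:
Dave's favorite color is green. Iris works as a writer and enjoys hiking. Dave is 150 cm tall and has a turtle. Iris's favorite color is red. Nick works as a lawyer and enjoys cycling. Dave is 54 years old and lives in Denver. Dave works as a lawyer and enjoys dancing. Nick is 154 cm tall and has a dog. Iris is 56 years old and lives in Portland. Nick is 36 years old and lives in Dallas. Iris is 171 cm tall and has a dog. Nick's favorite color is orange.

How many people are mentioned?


People: Nick, Iris, Dave. Count = 3

3


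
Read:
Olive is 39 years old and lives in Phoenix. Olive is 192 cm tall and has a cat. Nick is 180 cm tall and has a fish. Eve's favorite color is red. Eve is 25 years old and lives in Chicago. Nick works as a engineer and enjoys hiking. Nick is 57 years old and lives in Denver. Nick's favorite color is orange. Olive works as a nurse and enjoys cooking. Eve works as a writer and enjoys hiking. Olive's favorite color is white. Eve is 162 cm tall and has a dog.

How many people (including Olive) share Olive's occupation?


Olive is a nurse. Count = 1

1


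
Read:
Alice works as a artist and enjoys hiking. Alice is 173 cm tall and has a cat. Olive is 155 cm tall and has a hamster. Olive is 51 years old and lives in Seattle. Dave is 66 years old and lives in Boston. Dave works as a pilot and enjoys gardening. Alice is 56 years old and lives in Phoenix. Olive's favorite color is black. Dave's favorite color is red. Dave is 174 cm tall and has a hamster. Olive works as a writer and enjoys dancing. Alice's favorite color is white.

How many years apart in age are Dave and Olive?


66 vs 51, diff = 15

15


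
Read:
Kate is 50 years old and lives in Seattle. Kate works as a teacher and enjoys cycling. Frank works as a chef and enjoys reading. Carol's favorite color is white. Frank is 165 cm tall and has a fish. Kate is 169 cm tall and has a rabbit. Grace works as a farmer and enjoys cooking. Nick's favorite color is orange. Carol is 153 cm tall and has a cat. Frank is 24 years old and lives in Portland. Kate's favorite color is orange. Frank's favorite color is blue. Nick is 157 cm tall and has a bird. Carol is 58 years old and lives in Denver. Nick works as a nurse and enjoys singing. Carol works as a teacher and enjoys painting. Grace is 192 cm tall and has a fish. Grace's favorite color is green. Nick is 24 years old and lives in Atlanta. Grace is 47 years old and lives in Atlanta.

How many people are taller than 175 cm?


Taller than 175: 1

1


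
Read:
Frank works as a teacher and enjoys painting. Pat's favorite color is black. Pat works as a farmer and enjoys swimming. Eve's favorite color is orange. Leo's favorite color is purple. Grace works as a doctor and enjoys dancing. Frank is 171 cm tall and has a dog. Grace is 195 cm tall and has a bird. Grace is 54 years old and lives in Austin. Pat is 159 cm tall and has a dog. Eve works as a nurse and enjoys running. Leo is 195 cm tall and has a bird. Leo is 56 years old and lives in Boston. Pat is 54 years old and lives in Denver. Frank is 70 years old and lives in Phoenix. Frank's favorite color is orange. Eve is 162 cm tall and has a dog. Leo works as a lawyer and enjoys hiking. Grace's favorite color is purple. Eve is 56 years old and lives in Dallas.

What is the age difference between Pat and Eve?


|54 - 56| = 2

2


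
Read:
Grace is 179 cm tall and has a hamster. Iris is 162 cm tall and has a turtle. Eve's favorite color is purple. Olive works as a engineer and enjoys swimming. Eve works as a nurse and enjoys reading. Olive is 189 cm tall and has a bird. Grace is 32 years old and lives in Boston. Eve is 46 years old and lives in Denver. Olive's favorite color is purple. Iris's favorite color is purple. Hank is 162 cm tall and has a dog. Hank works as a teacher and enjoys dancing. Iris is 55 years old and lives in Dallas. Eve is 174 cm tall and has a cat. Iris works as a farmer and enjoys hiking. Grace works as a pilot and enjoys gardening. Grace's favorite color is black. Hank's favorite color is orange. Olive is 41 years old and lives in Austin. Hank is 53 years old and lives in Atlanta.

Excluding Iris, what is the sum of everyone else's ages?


Sum (excluding Iris): 172

172


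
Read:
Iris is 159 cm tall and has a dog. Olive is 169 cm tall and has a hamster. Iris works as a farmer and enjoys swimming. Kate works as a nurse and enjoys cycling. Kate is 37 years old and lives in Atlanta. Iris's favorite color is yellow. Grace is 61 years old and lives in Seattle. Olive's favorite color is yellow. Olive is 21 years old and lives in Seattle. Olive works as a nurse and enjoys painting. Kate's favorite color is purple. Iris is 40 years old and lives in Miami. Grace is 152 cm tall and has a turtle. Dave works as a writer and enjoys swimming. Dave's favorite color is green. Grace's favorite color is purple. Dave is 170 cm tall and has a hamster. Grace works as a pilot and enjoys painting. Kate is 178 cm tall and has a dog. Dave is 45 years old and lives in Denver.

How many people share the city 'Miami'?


Count: 1

1


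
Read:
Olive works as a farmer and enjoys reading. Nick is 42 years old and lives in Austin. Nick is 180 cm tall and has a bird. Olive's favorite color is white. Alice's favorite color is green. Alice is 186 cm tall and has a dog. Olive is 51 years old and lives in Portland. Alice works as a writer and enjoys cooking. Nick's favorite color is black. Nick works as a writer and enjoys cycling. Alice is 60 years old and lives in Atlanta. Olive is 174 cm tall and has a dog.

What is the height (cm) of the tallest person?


Tallest: Alice at 186 cm

186


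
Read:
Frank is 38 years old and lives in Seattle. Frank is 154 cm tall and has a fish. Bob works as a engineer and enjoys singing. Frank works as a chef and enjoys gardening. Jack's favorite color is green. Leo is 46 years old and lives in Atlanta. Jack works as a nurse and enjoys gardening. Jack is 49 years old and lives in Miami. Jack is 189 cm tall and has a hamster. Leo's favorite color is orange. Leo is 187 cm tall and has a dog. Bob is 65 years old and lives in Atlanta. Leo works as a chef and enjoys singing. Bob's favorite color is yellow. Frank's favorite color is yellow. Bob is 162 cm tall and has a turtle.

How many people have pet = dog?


Count: 1

1


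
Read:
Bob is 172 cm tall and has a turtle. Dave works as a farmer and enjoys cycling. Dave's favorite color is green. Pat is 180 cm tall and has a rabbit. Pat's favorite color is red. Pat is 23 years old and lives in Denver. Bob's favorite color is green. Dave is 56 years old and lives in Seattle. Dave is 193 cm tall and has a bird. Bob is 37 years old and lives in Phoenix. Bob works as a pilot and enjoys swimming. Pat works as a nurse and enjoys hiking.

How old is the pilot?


The pilot is Bob, age 37

37


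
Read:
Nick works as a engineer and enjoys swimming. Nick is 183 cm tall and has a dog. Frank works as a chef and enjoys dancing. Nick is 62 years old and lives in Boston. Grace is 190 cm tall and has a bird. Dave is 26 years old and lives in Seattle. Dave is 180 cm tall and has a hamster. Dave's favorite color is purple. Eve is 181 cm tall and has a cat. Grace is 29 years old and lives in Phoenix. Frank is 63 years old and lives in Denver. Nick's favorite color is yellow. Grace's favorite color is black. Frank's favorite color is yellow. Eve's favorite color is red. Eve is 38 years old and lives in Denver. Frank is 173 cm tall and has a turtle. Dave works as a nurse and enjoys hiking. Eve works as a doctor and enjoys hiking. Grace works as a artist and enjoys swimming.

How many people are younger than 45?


Filter: 3

3


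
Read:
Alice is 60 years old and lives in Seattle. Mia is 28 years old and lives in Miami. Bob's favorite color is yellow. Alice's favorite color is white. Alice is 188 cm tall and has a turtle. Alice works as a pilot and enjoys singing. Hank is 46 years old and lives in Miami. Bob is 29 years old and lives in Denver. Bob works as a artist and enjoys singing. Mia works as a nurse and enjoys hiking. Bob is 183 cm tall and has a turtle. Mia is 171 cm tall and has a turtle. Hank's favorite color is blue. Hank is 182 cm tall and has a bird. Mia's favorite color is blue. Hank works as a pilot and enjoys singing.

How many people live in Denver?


Count in Denver: 1

1
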